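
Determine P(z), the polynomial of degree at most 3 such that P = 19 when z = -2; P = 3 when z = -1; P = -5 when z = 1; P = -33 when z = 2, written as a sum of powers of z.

P(z) = -3z^3 - 2z^2 - z + 1

Newton's divided differences:
P[-2,-1] = (3 - 19) / (-1 - (-2)) = -16
P[-1,1] = (-5 - 3) / (1 - (-1)) = -4
P[1,2] = (-33 - (-5)) / (2 - 1) = -28
P[-2,-1,1] = (-4 - (-16)) / (1 - (-2)) = 4
P[-1,1,2] = (-28 - (-4)) / (2 - (-1)) = -8
P[-2,-1,1,2] = (-8 - 4) / (2 - (-2)) = -3
P(z) = 19 + (-16)·(z + 2) + 4·(z + 2)(z + 1) + (-3)·(z + 2)(z + 1)(z - 1)
Expanding: P(z) = -3z^3 - 2z^2 - z + 1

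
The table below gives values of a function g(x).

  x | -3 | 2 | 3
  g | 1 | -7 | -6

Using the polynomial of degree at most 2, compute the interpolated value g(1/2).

Evaluate each Lagrange basis at x = 1/2:
L_0(1/2) = (-3/2)·(-5/2)/[(-5)·(-6)] = 1/8
L_1(1/2) = (7/2)·(-5/2)/[(5)·(-1)] = 7/4
L_2(1/2) = (7/2)·(-3/2)/[(6)·(1)] = -7/8
Sum: 1·(1/8) + (-7)·(7/4) + (-6)·(-7/8) = -55/8

-55/8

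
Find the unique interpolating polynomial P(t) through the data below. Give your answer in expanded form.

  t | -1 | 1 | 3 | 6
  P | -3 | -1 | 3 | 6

P(t) = -(9/140)t^3 + (31/70)t^2 + (149/140)t - 171/70

Newton's divided differences:
P[-1,1] = (-1 - (-3)) / (1 - (-1)) = 1
P[1,3] = (3 - (-1)) / (3 - 1) = 2
P[3,6] = (6 - 3) / (6 - 3) = 1
P[-1,1,3] = (2 - 1) / (3 - (-1)) = 1/4
P[1,3,6] = (1 - 2) / (6 - 1) = -1/5
P[-1,1,3,6] = (-1/5 - 1/4) / (6 - (-1)) = -9/140
P(t) = -3 + 1·(t + 1) + (1/4)·(t + 1)(t - 1) + (-9/140)·(t + 1)(t - 1)(t - 3)
Expanding: P(t) = -(9/140)t^3 + (31/70)t^2 + (149/140)t - 171/70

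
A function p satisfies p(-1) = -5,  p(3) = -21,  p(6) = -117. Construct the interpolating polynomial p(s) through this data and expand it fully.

L_0(s) = (s - 3)(s - 6) / [28] = (1/28)s^2 - (9/28)s + 9/14
L_1(s) = (s + 1)(s - 6) / [-12] = -(1/12)s^2 + (5/12)s + 1/2
L_2(s) = (s + 1)(s - 3) / [21] = (1/21)s^2 - (2/21)s - 1/7
p(s) = (-5)·L_0 + (-21)·L_1 + (-117)·L_2
  (-5)·L_0(s) = -(5/28)s^2 + (45/28)s - 45/14
  (-21)·L_1(s) = (7/4)s^2 - (35/4)s - 21/2
  (-117)·L_2(s) = -(39/7)s^2 + (78/7)s + 117/7
Adding term by term: -4s^2 + 4s + 3

p(s) = -4s^2 + 4s + 3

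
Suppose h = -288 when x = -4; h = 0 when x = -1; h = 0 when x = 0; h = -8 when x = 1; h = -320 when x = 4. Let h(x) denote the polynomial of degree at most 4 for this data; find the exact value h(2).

-36

L_0(2) = (3)·(2)·(1)·(-2)/[(-3)·(-4)·(-5)·(-8)] = -1/40
L_1(2) = (6)·(2)·(1)·(-2)/[(3)·(-1)·(-2)·(-5)] = 4/5
L_2(2) = (6)·(3)·(1)·(-2)/[(4)·(1)·(-1)·(-4)] = -9/4
L_3(2) = (6)·(3)·(2)·(-2)/[(5)·(2)·(1)·(-3)] = 12/5
L_4(2) = (6)·(3)·(2)·(1)/[(8)·(5)·(4)·(3)] = 3/40
Sum: (-288)·(-1/40) + 0 + 0 + (-8)·(12/5) + (-320)·(3/40) = -36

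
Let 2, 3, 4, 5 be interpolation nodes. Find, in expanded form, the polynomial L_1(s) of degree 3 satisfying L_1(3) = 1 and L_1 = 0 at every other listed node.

L_1(s) = (s - 2)(s - 4)(s - 5) / [(1)·(-1)·(-2)]
       = (s^3 - 11s^2 + 38s - 40) / (2)

L_1(s) = (1/2)s^3 - (11/2)s^2 + 19s - 20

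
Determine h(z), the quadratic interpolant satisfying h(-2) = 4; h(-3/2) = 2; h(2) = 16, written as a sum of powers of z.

h(z) = 2z^2 + 3z + 2

Newton's divided differences:
h[-2,-3/2] = (2 - 4) / (-3/2 - (-2)) = -4
h[-3/2,2] = (16 - 2) / (2 - (-3/2)) = 4
h[-2,-3/2,2] = (4 - (-4)) / (2 - (-2)) = 2
h(z) = 4 + (-4)·(z + 2) + 2·(z + 2)(z + 3/2)
Expanding: h(z) = 2z^2 + 3z + 2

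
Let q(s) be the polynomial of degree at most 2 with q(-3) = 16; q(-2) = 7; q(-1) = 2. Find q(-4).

Using Newton's divided-difference form:
q[-3,-2] = (7 - 16) / (-2 - (-3)) = -9
q[-2,-1] = (2 - 7) / (-1 - (-2)) = -5
q[-3,-2,-1] = (-5 - (-9)) / (-1 - (-3)) = 2
q(-4) = 16 + (-9)·(-1) + 2·(-1)·(-2) = 29

29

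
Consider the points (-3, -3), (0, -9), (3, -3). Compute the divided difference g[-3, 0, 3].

2/3

g[-3,0] = (-9 - (-3)) / (0 - (-3)) = -2
g[0,3] = (-3 - (-9)) / (3 - 0) = 2
g[-3,0,3] = (2 - (-2)) / (3 - (-3)) = 2/3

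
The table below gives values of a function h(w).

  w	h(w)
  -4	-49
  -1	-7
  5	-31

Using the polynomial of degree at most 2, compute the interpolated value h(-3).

Evaluate each Lagrange basis at w = -3:
L_0(-3) = (-2)·(-8)/[(-3)·(-9)] = 16/27
L_1(-3) = (1)·(-8)/[(3)·(-6)] = 4/9
L_2(-3) = (1)·(-2)/[(9)·(6)] = -1/27
Sum: (-49)·(16/27) + (-7)·(4/9) + (-31)·(-1/27) = -31

-31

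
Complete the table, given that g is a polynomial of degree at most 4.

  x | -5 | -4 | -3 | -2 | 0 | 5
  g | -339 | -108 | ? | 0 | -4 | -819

-19

The 5 known values determine g uniquely (degree ≤ 4).
Evaluate each Lagrange basis at x = -3:
L_0(-3) = (1)·(-1)·(-3)·(-8)/[(-1)·(-3)·(-5)·(-10)] = -4/25
L_1(-3) = (2)·(-1)·(-3)·(-8)/[(1)·(-2)·(-4)·(-9)] = 2/3
L_2(-3) = (2)·(1)·(-3)·(-8)/[(3)·(2)·(-2)·(-7)] = 4/7
L_3(-3) = (2)·(1)·(-1)·(-8)/[(5)·(4)·(2)·(-5)] = -2/25
L_4(-3) = (2)·(1)·(-1)·(-3)/[(10)·(9)·(7)·(5)] = 1/525
Sum: (-339)·(-4/25) + (-108)·(2/3) + 0 + (-4)·(-2/25) + (-819)·(1/525) = -19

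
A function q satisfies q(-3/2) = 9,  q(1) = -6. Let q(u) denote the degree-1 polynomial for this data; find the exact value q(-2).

12

Evaluate each Lagrange basis at u = -2:
L_0(-2) = (-3)/[(-5/2)] = 6/5
L_1(-2) = (-1/2)/[(5/2)] = -1/5
Sum: 9·(6/5) + (-6)·(-1/5) = 12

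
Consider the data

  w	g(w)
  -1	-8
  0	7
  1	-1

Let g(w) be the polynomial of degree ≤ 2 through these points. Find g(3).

-86

L_0(3) = (3)·(2)/[(-1)·(-2)] = 3
L_1(3) = (4)·(2)/[(1)·(-1)] = -8
L_2(3) = (4)·(3)/[(2)·(1)] = 6
Sum: (-8)·(3) + 7·(-8) + (-1)·(6) = -86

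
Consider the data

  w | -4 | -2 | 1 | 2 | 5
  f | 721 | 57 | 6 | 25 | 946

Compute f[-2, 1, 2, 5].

9

f[-2,1] = (6 - 57) / (1 - (-2)) = -17
f[1,2] = (25 - 6) / (2 - 1) = 19
f[2,5] = (946 - 25) / (5 - 2) = 307
f[-2,1,2] = (19 - (-17)) / (2 - (-2)) = 9
f[1,2,5] = (307 - 19) / (5 - 1) = 72
f[-2,1,2,5] = (72 - 9) / (5 - (-2)) = 9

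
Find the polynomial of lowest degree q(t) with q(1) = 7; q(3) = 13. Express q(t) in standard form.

Build the Lagrange basis polynomials:
L_0(t) = (t - 3) / [-2] = -(1/2)t + 3/2
L_1(t) = (t - 1) / [2] = (1/2)t - 1/2
q(t) = 7·L_0 + 13·L_1
  7·L_0(t) = -(7/2)t + 21/2
  13·L_1(t) = (13/2)t - 13/2
Adding term by term: 3t + 4

q(t) = 3t + 4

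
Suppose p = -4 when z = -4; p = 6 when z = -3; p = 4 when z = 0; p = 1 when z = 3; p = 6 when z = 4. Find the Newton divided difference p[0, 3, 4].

p[0,3] = (1 - 4) / (3 - 0) = -1
p[3,4] = (6 - 1) / (4 - 3) = 5
p[0,3,4] = (5 - (-1)) / (4 - 0) = 3/2

3/2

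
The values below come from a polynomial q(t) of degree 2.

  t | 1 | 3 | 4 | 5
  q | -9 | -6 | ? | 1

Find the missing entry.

-3

The 3 known values determine q uniquely (degree ≤ 2).
Evaluate each Lagrange basis at t = 4:
L_0(4) = (1)·(-1)/[(-2)·(-4)] = -1/8
L_1(4) = (3)·(-1)/[(2)·(-2)] = 3/4
L_2(4) = (3)·(1)/[(4)·(2)] = 3/8
Sum: (-9)·(-1/8) + (-6)·(3/4) + 1·(3/8) = -3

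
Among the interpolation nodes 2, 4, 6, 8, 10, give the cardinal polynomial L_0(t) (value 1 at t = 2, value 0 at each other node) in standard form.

L_0(t) = (1/384)t^4 - (7/96)t^3 + (71/96)t^2 - (77/24)t + 5

L_0(t) = (t - 4)(t - 6)(t - 8)(t - 10) / [(-2)·(-4)·(-6)·(-8)]
       = (t^4 - 28t^3 + 284t^2 - 1232t + 1920) / (384)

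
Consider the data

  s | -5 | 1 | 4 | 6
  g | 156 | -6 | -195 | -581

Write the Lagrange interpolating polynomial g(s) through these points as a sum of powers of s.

Build the Lagrange basis polynomials:
L_0(s) = (s - 1)(s - 4)(s - 6) / [-594] = -(1/594)s^3 + (1/54)s^2 - (17/297)s + 4/99
L_1(s) = (s + 5)(s - 4)(s - 6) / [90] = (1/90)s^3 - (1/18)s^2 - (13/45)s + 4/3
L_2(s) = (s + 5)(s - 1)(s - 6) / [-54] = -(1/54)s^3 + (1/27)s^2 + (29/54)s - 5/9
L_3(s) = (s + 5)(s - 1)(s - 4) / [110] = (1/110)s^3 - (21/110)s + 2/11
g(s) = 156·L_0 + (-6)·L_1 + (-195)·L_2 + (-581)·L_3
  156·L_0(s) = -(26/99)s^3 + (26/9)s^2 - (884/99)s + 208/33
  (-6)·L_1(s) = -(1/15)s^3 + (1/3)s^2 + (26/15)s - 8
  (-195)·L_2(s) = (65/18)s^3 - (65/9)s^2 - (1885/18)s + 325/3
  (-581)·L_3(s) = -(581/110)s^3 + (12201/110)s - 1162/11
Adding term by term: -2s^3 - 4s^2 - s + 1

g(s) = -2s^3 - 4s^2 - s + 1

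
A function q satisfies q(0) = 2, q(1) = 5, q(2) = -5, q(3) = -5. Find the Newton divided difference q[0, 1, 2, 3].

q[0,1] = (5 - 2) / (1 - 0) = 3
q[1,2] = (-5 - 5) / (2 - 1) = -10
q[2,3] = (-5 - (-5)) / (3 - 2) = 0
q[0,1,2] = (-10 - 3) / (2 - 0) = -13/2
q[1,2,3] = (0 - (-10)) / (3 - 1) = 5
q[0,1,2,3] = (5 - (-13/2)) / (3 - 0) = 23/6

23/6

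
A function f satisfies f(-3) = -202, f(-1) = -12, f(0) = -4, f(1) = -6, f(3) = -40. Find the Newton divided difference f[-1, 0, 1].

f[-1,0] = (-4 - (-12)) / (0 - (-1)) = 8
f[0,1] = (-6 - (-4)) / (1 - 0) = -2
f[-1,0,1] = (-2 - 8) / (1 - (-1)) = -5

-5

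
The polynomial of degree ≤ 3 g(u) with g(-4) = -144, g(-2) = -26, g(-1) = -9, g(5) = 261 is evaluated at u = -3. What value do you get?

-67

Evaluate each Lagrange basis at u = -3:
L_0(-3) = (-1)·(-2)·(-8)/[(-2)·(-3)·(-9)] = 8/27
L_1(-3) = (1)·(-2)·(-8)/[(2)·(-1)·(-7)] = 8/7
L_2(-3) = (1)·(-1)·(-8)/[(3)·(1)·(-6)] = -4/9
L_3(-3) = (1)·(-1)·(-2)/[(9)·(7)·(6)] = 1/189
Sum: (-144)·(8/27) + (-26)·(8/7) + (-9)·(-4/9) + 261·(1/189) = -67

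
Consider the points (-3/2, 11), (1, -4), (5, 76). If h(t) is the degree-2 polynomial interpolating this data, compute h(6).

116

Evaluate each Lagrange basis at t = 6:
L_0(6) = (5)·(1)/[(-5/2)·(-13/2)] = 4/13
L_1(6) = (15/2)·(1)/[(5/2)·(-4)] = -3/4
L_2(6) = (15/2)·(5)/[(13/2)·(4)] = 75/52
Sum: 11·(4/13) + (-4)·(-3/4) + 76·(75/52) = 116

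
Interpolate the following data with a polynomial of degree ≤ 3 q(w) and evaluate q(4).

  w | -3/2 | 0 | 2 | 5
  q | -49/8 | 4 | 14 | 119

Evaluate each Lagrange basis at w = 4:
L_0(4) = (4)·(2)·(-1)/[(-3/2)·(-7/2)·(-13/2)] = 64/273
L_1(4) = (11/2)·(2)·(-1)/[(3/2)·(-2)·(-5)] = -11/15
L_2(4) = (11/2)·(4)·(-1)/[(7/2)·(2)·(-3)] = 22/21
L_3(4) = (11/2)·(4)·(2)/[(13/2)·(5)·(3)] = 88/195
Sum: (-49/8)·(64/273) + 4·(-11/15) + 14·(22/21) + 119·(88/195) = 64

64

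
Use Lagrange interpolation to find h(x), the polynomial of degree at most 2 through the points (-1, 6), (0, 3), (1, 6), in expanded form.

Build the Lagrange basis polynomials:
L_0(x) = x(x - 1) / [2] = (1/2)x^2 - (1/2)x
L_1(x) = (x + 1)(x - 1) / [-1] = -x^2 + 1
L_2(x) = (x + 1)x / [2] = (1/2)x^2 + (1/2)x
h(x) = 6·L_0 + 3·L_1 + 6·L_2
  6·L_0(x) = 3x^2 - 3x
  3·L_1(x) = -3x^2 + 3
  6·L_2(x) = 3x^2 + 3x
Adding term by term: 3x^2 + 3

h(x) = 3x^2 + 3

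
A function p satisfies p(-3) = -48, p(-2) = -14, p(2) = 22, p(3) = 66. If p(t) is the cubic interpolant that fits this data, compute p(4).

148

Using Newton's divided-difference form:
p[-3,-2] = (-14 - (-48)) / (-2 - (-3)) = 34
p[-2,2] = (22 - (-14)) / (2 - (-2)) = 9
p[2,3] = (66 - 22) / (3 - 2) = 44
p[-3,-2,2] = (9 - 34) / (2 - (-3)) = -5
p[-2,2,3] = (44 - 9) / (3 - (-2)) = 7
p[-3,-2,2,3] = (7 - (-5)) / (3 - (-3)) = 2
p(4) = -48 + 34·(7) + (-5)·(7)·(6) + 2·(7)·(6)·(2) = 148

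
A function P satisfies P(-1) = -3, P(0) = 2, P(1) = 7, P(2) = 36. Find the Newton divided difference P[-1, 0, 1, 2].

P[-1,0] = (2 - (-3)) / (0 - (-1)) = 5
P[0,1] = (7 - 2) / (1 - 0) = 5
P[1,2] = (36 - 7) / (2 - 1) = 29
P[-1,0,1] = (5 - 5) / (1 - (-1)) = 0
P[0,1,2] = (29 - 5) / (2 - 0) = 12
P[-1,0,1,2] = (12 - 0) / (2 - (-1)) = 4

4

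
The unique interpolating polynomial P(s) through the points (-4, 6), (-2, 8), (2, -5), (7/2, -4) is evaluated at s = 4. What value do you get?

-20/11

Using Newton's divided-difference form:
P[-4,-2] = (8 - 6) / (-2 - (-4)) = 1
P[-2,2] = (-5 - 8) / (2 - (-2)) = -13/4
P[2,7/2] = (-4 - (-5)) / (7/2 - 2) = 2/3
P[-4,-2,2] = (-13/4 - 1) / (2 - (-4)) = -17/24
P[-2,2,7/2] = (2/3 - (-13/4)) / (7/2 - (-2)) = 47/66
P[-4,-2,2,7/2] = (47/66 - (-17/24)) / (7/2 - (-4)) = 25/132
P(4) = 6 + 1·(8) + (-17/24)·(8)·(6) + (25/132)·(8)·(6)·(2) = -20/11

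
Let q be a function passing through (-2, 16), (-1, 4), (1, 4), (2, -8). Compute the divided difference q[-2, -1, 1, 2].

q[-2,-1] = (4 - 16) / (-1 - (-2)) = -12
q[-1,1] = (4 - 4) / (1 - (-1)) = 0
q[1,2] = (-8 - 4) / (2 - 1) = -12
q[-2,-1,1] = (0 - (-12)) / (1 - (-2)) = 4
q[-1,1,2] = (-12 - 0) / (2 - (-1)) = -4
q[-2,-1,1,2] = (-4 - 4) / (2 - (-2)) = -2

-2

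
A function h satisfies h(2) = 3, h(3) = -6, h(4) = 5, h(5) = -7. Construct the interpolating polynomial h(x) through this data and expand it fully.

L_0(x) = (x - 3)(x - 4)(x - 5) / [-6] = -(1/6)x^3 + 2x^2 - (47/6)x + 10
L_1(x) = (x - 2)(x - 4)(x - 5) / [2] = (1/2)x^3 - (11/2)x^2 + 19x - 20
L_2(x) = (x - 2)(x - 3)(x - 5) / [-2] = -(1/2)x^3 + 5x^2 - (31/2)x + 15
L_3(x) = (x - 2)(x - 3)(x - 4) / [6] = (1/6)x^3 - (3/2)x^2 + (13/3)x - 4
h(x) = 3·L_0 + (-6)·L_1 + 5·L_2 + (-7)·L_3
  3·L_0(x) = -(1/2)x^3 + 6x^2 - (47/2)x + 30
  (-6)·L_1(x) = -3x^3 + 33x^2 - 114x + 120
  5·L_2(x) = -(5/2)x^3 + 25x^2 - (155/2)x + 75
  (-7)·L_3(x) = -(7/6)x^3 + (21/2)x^2 - (91/3)x + 28
Adding term by term: -(43/6)x^3 + (149/2)x^2 - (736/3)x + 253

h(x) = -(43/6)x^3 + (149/2)x^2 - (736/3)x + 253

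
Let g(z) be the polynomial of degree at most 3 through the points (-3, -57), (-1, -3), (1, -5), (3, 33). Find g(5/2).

Using Newton's divided-difference form:
g[-3,-1] = (-3 - (-57)) / (-1 - (-3)) = 27
g[-1,1] = (-5 - (-3)) / (1 - (-1)) = -1
g[1,3] = (33 - (-5)) / (3 - 1) = 19
g[-3,-1,1] = (-1 - 27) / (1 - (-3)) = -7
g[-1,1,3] = (19 - (-1)) / (3 - (-1)) = 5
g[-3,-1,1,3] = (5 - (-7)) / (3 - (-3)) = 2
g(5/2) = -57 + 27·(11/2) + (-7)·(11/2)·(7/2) + 2·(11/2)·(7/2)·(3/2) = 29/2

29/2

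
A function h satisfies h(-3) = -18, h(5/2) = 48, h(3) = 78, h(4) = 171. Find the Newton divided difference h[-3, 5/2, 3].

8

h[-3,5/2] = (48 - (-18)) / (5/2 - (-3)) = 12
h[5/2,3] = (78 - 48) / (3 - 5/2) = 60
h[-3,5/2,3] = (60 - 12) / (3 - (-3)) = 8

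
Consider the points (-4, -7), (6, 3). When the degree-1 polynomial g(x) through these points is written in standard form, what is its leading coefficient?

1

Build the Lagrange basis polynomials:
L_0(x) = (x - 6) / [-10] = -(1/10)x + 3/5
L_1(x) = (x + 4) / [10] = (1/10)x + 2/5
g(x) = (-7)·L_0 + 3·L_1
Only the coefficient of x is needed; take it from each L_i and combine:
(-7)·(-1/10) + 3·(1/10) = 1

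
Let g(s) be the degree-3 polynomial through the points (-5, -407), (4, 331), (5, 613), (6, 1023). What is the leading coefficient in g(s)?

L_0(s) = (s - 4)(s - 5)(s - 6) / [-990] = -(1/990)s^3 + (1/66)s^2 - (37/495)s + 4/33
L_1(s) = (s + 5)(s - 5)(s - 6) / [18] = (1/18)s^3 - (1/3)s^2 - (25/18)s + 25/3
L_2(s) = (s + 5)(s - 4)(s - 6) / [-10] = -(1/10)s^3 + (1/2)s^2 + (13/5)s - 12
L_3(s) = (s + 5)(s - 4)(s - 5) / [22] = (1/22)s^3 - (2/11)s^2 - (25/22)s + 50/11
g(s) = (-407)·L_0 + 331·L_1 + 613·L_2 + 1023·L_3
Only the coefficient of s^3 is needed; take it from each L_i and combine:
(-407)·(-1/990) + 331·(1/18) + 613·(-1/10) + 1023·(1/22) = 4

4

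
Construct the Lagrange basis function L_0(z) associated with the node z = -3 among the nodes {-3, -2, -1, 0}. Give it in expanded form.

L_0(z) = (z + 2)(z + 1)z / [(-1)·(-2)·(-3)]
       = (z^3 + 3z^2 + 2z) / (-6)

L_0(z) = -(1/6)z^3 - (1/2)z^2 - (1/3)z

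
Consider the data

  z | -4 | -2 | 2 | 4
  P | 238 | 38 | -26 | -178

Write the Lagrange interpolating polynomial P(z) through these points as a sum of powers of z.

P(z) = -3z^3 + 2z^2 - 4z - 2

Build the Lagrange basis polynomials:
L_0(z) = (z + 2)(z - 2)(z - 4) / [-96] = -(1/96)z^3 + (1/24)z^2 + (1/24)z - 1/6
L_1(z) = (z + 4)(z - 2)(z - 4) / [48] = (1/48)z^3 - (1/24)z^2 - (1/3)z + 2/3
L_2(z) = (z + 4)(z + 2)(z - 4) / [-48] = -(1/48)z^3 - (1/24)z^2 + (1/3)z + 2/3
L_3(z) = (z + 4)(z + 2)(z - 2) / [96] = (1/96)z^3 + (1/24)z^2 - (1/24)z - 1/6
P(z) = 238·L_0 + 38·L_1 + (-26)·L_2 + (-178)·L_3
  238·L_0(z) = -(119/48)z^3 + (119/12)z^2 + (119/12)z - 119/3
  38·L_1(z) = (19/24)z^3 - (19/12)z^2 - (38/3)z + 76/3
  (-26)·L_2(z) = (13/24)z^3 + (13/12)z^2 - (26/3)z - 52/3
  (-178)·L_3(z) = -(89/48)z^3 - (89/12)z^2 + (89/12)z + 89/3
Adding term by term: -3z^3 + 2z^2 - 4z - 2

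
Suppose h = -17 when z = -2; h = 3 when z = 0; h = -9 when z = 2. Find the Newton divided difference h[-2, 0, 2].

h[-2,0] = (3 - (-17)) / (0 - (-2)) = 10
h[0,2] = (-9 - 3) / (2 - 0) = -6
h[-2,0,2] = (-6 - 10) / (2 - (-2)) = -4

-4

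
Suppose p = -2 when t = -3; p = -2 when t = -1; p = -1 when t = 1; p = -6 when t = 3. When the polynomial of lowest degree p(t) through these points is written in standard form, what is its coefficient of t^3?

Build the Lagrange basis polynomials:
L_0(t) = (t + 1)(t - 1)(t - 3) / [-48] = -(1/48)t^3 + (1/16)t^2 + (1/48)t - 1/16
L_1(t) = (t + 3)(t - 1)(t - 3) / [16] = (1/16)t^3 - (1/16)t^2 - (9/16)t + 9/16
L_2(t) = (t + 3)(t + 1)(t - 3) / [-16] = -(1/16)t^3 - (1/16)t^2 + (9/16)t + 9/16
L_3(t) = (t + 3)(t + 1)(t - 1) / [48] = (1/48)t^3 + (1/16)t^2 - (1/48)t - 1/16
p(t) = (-2)·L_0 + (-2)·L_1 + (-1)·L_2 + (-6)·L_3
Only the coefficient of t^3 is needed; take it from each L_i and combine:
(-2)·(-1/48) + (-2)·(1/16) + (-1)·(-1/16) + (-6)·(1/48) = -7/48

-7/48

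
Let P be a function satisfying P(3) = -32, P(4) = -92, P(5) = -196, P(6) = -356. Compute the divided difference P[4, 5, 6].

-28

P[4,5] = (-196 - (-92)) / (5 - 4) = -104
P[5,6] = (-356 - (-196)) / (6 - 5) = -160
P[4,5,6] = (-160 - (-104)) / (6 - 4) = -28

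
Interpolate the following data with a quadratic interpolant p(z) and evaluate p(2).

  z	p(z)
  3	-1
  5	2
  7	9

-1

Using Newton's divided-difference form:
p[3,5] = (2 - (-1)) / (5 - 3) = 3/2
p[5,7] = (9 - 2) / (7 - 5) = 7/2
p[3,5,7] = (7/2 - 3/2) / (7 - 3) = 1/2
p(2) = -1 + (3/2)·(-1) + (1/2)·(-1)·(-3) = -1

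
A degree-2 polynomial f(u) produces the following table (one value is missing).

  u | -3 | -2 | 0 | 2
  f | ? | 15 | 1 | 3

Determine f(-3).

The 3 known values determine f uniquely (degree ≤ 2).
L_0(-3) = (-3)·(-5)/[(-2)·(-4)] = 15/8
L_1(-3) = (-1)·(-5)/[(2)·(-2)] = -5/4
L_2(-3) = (-1)·(-3)/[(4)·(2)] = 3/8
Sum: 15·(15/8) + 1·(-5/4) + 3·(3/8) = 28

28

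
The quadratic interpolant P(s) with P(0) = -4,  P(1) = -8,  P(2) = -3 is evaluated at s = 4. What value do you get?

34

Evaluate each Lagrange basis at s = 4:
L_0(4) = (3)·(2)/[(-1)·(-2)] = 3
L_1(4) = (4)·(2)/[(1)·(-1)] = -8
L_2(4) = (4)·(3)/[(2)·(1)] = 6
Sum: (-4)·(3) + (-8)·(-8) + (-3)·(6) = 34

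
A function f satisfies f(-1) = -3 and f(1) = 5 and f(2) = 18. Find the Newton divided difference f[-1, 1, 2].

f[-1,1] = (5 - (-3)) / (1 - (-1)) = 4
f[1,2] = (18 - 5) / (2 - 1) = 13
f[-1,1,2] = (13 - 4) / (2 - (-1)) = 3

3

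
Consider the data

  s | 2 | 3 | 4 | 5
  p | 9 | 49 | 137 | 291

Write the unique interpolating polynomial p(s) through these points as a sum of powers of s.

p(s) = 3s^3 - 3s^2 - 2s + 1

Build the Lagrange basis polynomials:
L_0(s) = (s - 3)(s - 4)(s - 5) / [-6] = -(1/6)s^3 + 2s^2 - (47/6)s + 10
L_1(s) = (s - 2)(s - 4)(s - 5) / [2] = (1/2)s^3 - (11/2)s^2 + 19s - 20
L_2(s) = (s - 2)(s - 3)(s - 5) / [-2] = -(1/2)s^3 + 5s^2 - (31/2)s + 15
L_3(s) = (s - 2)(s - 3)(s - 4) / [6] = (1/6)s^3 - (3/2)s^2 + (13/3)s - 4
p(s) = 9·L_0 + 49·L_1 + 137·L_2 + 291·L_3
  9·L_0(s) = -(3/2)s^3 + 18s^2 - (141/2)s + 90
  49·L_1(s) = (49/2)s^3 - (539/2)s^2 + 931s - 980
  137·L_2(s) = -(137/2)s^3 + 685s^2 - (4247/2)s + 2055
  291·L_3(s) = (97/2)s^3 - (873/2)s^2 + 1261s - 1164
Adding term by term: 3s^3 - 3s^2 - 2s + 1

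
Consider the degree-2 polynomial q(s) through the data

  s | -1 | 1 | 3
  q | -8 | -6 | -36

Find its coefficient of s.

L_0(s) = (s - 1)(s - 3) / [8] = (1/8)s^2 - (1/2)s + 3/8
L_1(s) = (s + 1)(s - 3) / [-4] = -(1/4)s^2 + (1/2)s + 3/4
L_2(s) = (s + 1)(s - 1) / [8] = (1/8)s^2 - 1/8
q(s) = (-8)·L_0 + (-6)·L_1 + (-36)·L_2
Only the coefficient of s is needed; take it from each L_i and combine:
(-8)·(-1/2) + (-6)·(1/2) + (-36)·(0) = 1

1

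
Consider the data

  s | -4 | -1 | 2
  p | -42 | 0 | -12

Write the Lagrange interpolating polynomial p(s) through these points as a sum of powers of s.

p(s) = -3s^2 - s + 2

Build the Lagrange basis polynomials:
L_0(s) = (s + 1)(s - 2) / [18] = (1/18)s^2 - (1/18)s - 1/9
L_1(s) = (s + 4)(s - 2) / [-9] = -(1/9)s^2 - (2/9)s + 8/9
L_2(s) = (s + 4)(s + 1) / [18] = (1/18)s^2 + (5/18)s + 2/9
p(s) = (-42)·L_0 + 0·L_1 + (-12)·L_2
  (-42)·L_0(s) = -(7/3)s^2 + (7/3)s + 14/3
  0·L_1(s) = 0
  (-12)·L_2(s) = -(2/3)s^2 - (10/3)s - 8/3
Adding term by term: -3s^2 - s + 2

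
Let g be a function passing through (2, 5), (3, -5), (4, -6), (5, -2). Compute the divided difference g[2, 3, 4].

g[2,3] = (-5 - 5) / (3 - 2) = -10
g[3,4] = (-6 - (-5)) / (4 - 3) = -1
g[2,3,4] = (-1 - (-10)) / (4 - 2) = 9/2

9/2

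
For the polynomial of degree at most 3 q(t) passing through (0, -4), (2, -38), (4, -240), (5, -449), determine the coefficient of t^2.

L_0(t) = (t - 2)(t - 4)(t - 5) / [-40] = -(1/40)t^3 + (11/40)t^2 - (19/20)t + 1
L_1(t) = t(t - 4)(t - 5) / [12] = (1/12)t^3 - (3/4)t^2 + (5/3)t
L_2(t) = t(t - 2)(t - 5) / [-8] = -(1/8)t^3 + (7/8)t^2 - (5/4)t
L_3(t) = t(t - 2)(t - 4) / [15] = (1/15)t^3 - (2/5)t^2 + (8/15)t
q(t) = (-4)·L_0 + (-38)·L_1 + (-240)·L_2 + (-449)·L_3
Only the coefficient of t^2 is needed; take it from each L_i and combine:
(-4)·(11/40) + (-38)·(-3/4) + (-240)·(7/8) + (-449)·(-2/5) = -3

-3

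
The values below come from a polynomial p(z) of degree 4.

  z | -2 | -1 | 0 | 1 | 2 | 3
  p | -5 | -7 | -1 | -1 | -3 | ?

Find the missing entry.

The 5 known values determine p uniquely (degree ≤ 4).
L_0(3) = (4)·(3)·(2)·(1)/[(-1)·(-2)·(-3)·(-4)] = 1
L_1(3) = (5)·(3)·(2)·(1)/[(1)·(-1)·(-2)·(-3)] = -5
L_2(3) = (5)·(4)·(2)·(1)/[(2)·(1)·(-1)·(-2)] = 10
L_3(3) = (5)·(4)·(3)·(1)/[(3)·(2)·(1)·(-1)] = -10
L_4(3) = (5)·(4)·(3)·(2)/[(4)·(3)·(2)·(1)] = 5
Sum: (-5)·(1) + (-7)·(-5) + (-1)·(10) + (-1)·(-10) + (-3)·(5) = 15

15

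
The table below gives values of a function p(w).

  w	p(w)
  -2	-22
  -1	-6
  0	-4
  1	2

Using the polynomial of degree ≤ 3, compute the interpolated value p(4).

224

Evaluate each Lagrange basis at w = 4:
L_0(4) = (5)·(4)·(3)/[(-1)·(-2)·(-3)] = -10
L_1(4) = (6)·(4)·(3)/[(1)·(-1)·(-2)] = 36
L_2(4) = (6)·(5)·(3)/[(2)·(1)·(-1)] = -45
L_3(4) = (6)·(5)·(4)/[(3)·(2)·(1)] = 20
Sum: (-22)·(-10) + (-6)·(36) + (-4)·(-45) + 2·(20) = 224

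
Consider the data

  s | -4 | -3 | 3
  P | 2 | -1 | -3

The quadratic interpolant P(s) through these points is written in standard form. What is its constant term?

Build the Lagrange basis polynomials:
L_0(s) = (s + 3)(s - 3) / [7] = (1/7)s^2 - 9/7
L_1(s) = (s + 4)(s - 3) / [-6] = -(1/6)s^2 - (1/6)s + 2
L_2(s) = (s + 4)(s + 3) / [42] = (1/42)s^2 + (1/6)s + 2/7
P(s) = 2·L_0 + (-1)·L_1 + (-3)·L_2
Only the constant term is needed; take it from each L_i and combine:
2·(-9/7) + (-1)·(2) + (-3)·(2/7) = -38/7

-38/7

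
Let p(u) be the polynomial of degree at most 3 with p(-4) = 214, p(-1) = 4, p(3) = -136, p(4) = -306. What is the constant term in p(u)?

2

L_0(u) = (u + 1)(u - 3)(u - 4) / [-168] = -(1/168)u^3 + (1/28)u^2 - (5/168)u - 1/14
L_1(u) = (u + 4)(u - 3)(u - 4) / [60] = (1/60)u^3 - (1/20)u^2 - (4/15)u + 4/5
L_2(u) = (u + 4)(u + 1)(u - 4) / [-28] = -(1/28)u^3 - (1/28)u^2 + (4/7)u + 4/7
L_3(u) = (u + 4)(u + 1)(u - 3) / [40] = (1/40)u^3 + (1/20)u^2 - (11/40)u - 3/10
p(u) = 214·L_0 + 4·L_1 + (-136)·L_2 + (-306)·L_3
Only the constant term is needed; take it from each L_i and combine:
214·(-1/14) + 4·(4/5) + (-136)·(4/7) + (-306)·(-3/10) = 2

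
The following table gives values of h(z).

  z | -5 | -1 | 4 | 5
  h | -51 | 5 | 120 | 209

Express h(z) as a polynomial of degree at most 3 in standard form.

h(z) = z^3 + 3z^2 + z + 4

Newton's divided differences:
h[-5,-1] = (5 - (-51)) / (-1 - (-5)) = 14
h[-1,4] = (120 - 5) / (4 - (-1)) = 23
h[4,5] = (209 - 120) / (5 - 4) = 89
h[-5,-1,4] = (23 - 14) / (4 - (-5)) = 1
h[-1,4,5] = (89 - 23) / (5 - (-1)) = 11
h[-5,-1,4,5] = (11 - 1) / (5 - (-5)) = 1
h(z) = -51 + 14·(z + 5) + 1·(z + 5)(z + 1) + 1·(z + 5)(z + 1)(z - 4)
Expanding: h(z) = z^3 + 3z^2 + z + 4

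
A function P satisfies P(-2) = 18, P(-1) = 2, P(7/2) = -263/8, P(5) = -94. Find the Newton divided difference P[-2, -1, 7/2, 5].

-1

P[-2,-1] = (2 - 18) / (-1 - (-2)) = -16
P[-1,7/2] = (-263/8 - 2) / (7/2 - (-1)) = -31/4
P[7/2,5] = (-94 - (-263/8)) / (5 - 7/2) = -163/4
P[-2,-1,7/2] = (-31/4 - (-16)) / (7/2 - (-2)) = 3/2
P[-1,7/2,5] = (-163/4 - (-31/4)) / (5 - (-1)) = -11/2
P[-2,-1,7/2,5] = (-11/2 - 3/2) / (5 - (-2)) = -1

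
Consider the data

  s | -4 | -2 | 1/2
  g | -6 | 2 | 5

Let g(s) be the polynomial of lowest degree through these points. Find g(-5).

Evaluate each Lagrange basis at s = -5:
L_0(-5) = (-3)·(-11/2)/[(-2)·(-9/2)] = 11/6
L_1(-5) = (-1)·(-11/2)/[(2)·(-5/2)] = -11/10
L_2(-5) = (-1)·(-3)/[(9/2)·(5/2)] = 4/15
Sum: (-6)·(11/6) + 2·(-11/10) + 5·(4/15) = -178/15

-178/15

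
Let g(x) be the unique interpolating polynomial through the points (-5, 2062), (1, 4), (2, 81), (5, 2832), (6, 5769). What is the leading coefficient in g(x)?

The leading coefficient equals the top divided difference g[-5,1,2,5,6].
g[-5,1] = (4 - 2062) / (1 - (-5)) = -343
g[1,2] = (81 - 4) / (2 - 1) = 77
g[2,5] = (2832 - 81) / (5 - 2) = 917
g[5,6] = (5769 - 2832) / (6 - 5) = 2937
g[-5,1,2] = (77 - (-343)) / (2 - (-5)) = 60
g[1,2,5] = (917 - 77) / (5 - 1) = 210
g[2,5,6] = (2937 - 917) / (6 - 2) = 505
g[-5,1,2,5] = (210 - 60) / (5 - (-5)) = 15
g[1,2,5,6] = (505 - 210) / (6 - 1) = 59
g[-5,1,2,5,6] = (59 - 15) / (6 - (-5)) = 4

4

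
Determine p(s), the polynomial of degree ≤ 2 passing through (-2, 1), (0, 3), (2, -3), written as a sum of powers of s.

Build the Lagrange basis polynomials:
L_0(s) = s(s - 2) / [8] = (1/8)s^2 - (1/4)s
L_1(s) = (s + 2)(s - 2) / [-4] = -(1/4)s^2 + 1
L_2(s) = (s + 2)s / [8] = (1/8)s^2 + (1/4)s
p(s) = 1·L_0 + 3·L_1 + (-3)·L_2
  1·L_0(s) = (1/8)s^2 - (1/4)s
  3·L_1(s) = -(3/4)s^2 + 3
  (-3)·L_2(s) = -(3/8)s^2 - (3/4)s
Adding term by term: -s^2 - s + 3

p(s) = -s^2 - s + 3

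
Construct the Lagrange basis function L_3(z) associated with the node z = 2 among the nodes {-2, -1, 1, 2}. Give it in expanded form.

L_3(z) = (z + 2)(z + 1)(z - 1) / [(4)·(3)·(1)]
       = (z^3 + 2z^2 - z - 2) / (12)

L_3(z) = (1/12)z^3 + (1/6)z^2 - (1/12)z - 1/6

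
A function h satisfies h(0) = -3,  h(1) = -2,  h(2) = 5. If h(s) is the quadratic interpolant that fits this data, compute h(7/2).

Evaluate each Lagrange basis at s = 7/2:
L_0(7/2) = (5/2)·(3/2)/[(-1)·(-2)] = 15/8
L_1(7/2) = (7/2)·(3/2)/[(1)·(-1)] = -21/4
L_2(7/2) = (7/2)·(5/2)/[(2)·(1)] = 35/8
Sum: (-3)·(15/8) + (-2)·(-21/4) + 5·(35/8) = 107/4

107/4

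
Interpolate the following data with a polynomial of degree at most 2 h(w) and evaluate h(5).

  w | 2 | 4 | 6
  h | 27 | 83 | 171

123

Evaluate each Lagrange basis at w = 5:
L_0(5) = (1)·(-1)/[(-2)·(-4)] = -1/8
L_1(5) = (3)·(-1)/[(2)·(-2)] = 3/4
L_2(5) = (3)·(1)/[(4)·(2)] = 3/8
Sum: 27·(-1/8) + 83·(3/4) + 171·(3/8) = 123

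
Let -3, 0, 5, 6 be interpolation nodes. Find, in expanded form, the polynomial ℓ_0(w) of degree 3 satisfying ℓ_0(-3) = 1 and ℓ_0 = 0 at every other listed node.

ℓ_0(w) = w(w - 5)(w - 6) / [(-3)·(-8)·(-9)]
       = (w^3 - 11w^2 + 30w) / (-216)

ℓ_0(w) = -(1/216)w^3 + (11/216)w^2 - (5/36)w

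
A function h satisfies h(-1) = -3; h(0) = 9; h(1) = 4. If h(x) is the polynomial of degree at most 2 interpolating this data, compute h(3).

-57

Evaluate each Lagrange basis at x = 3:
L_0(3) = (3)·(2)/[(-1)·(-2)] = 3
L_1(3) = (4)·(2)/[(1)·(-1)] = -8
L_2(3) = (4)·(3)/[(2)·(1)] = 6
Sum: (-3)·(3) + 9·(-8) + 4·(6) = -57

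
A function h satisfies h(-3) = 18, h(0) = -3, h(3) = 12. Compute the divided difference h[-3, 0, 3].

2

h[-3,0] = (-3 - 18) / (0 - (-3)) = -7
h[0,3] = (12 - (-3)) / (3 - 0) = 5
h[-3,0,3] = (5 - (-7)) / (3 - (-3)) = 2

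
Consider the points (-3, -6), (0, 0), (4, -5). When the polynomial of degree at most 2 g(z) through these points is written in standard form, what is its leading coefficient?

The leading coefficient equals the top divided difference g[-3,0,4].
g[-3,0] = (0 - (-6)) / (0 - (-3)) = 2
g[0,4] = (-5 - 0) / (4 - 0) = -5/4
g[-3,0,4] = (-5/4 - 2) / (4 - (-3)) = -13/28

-13/28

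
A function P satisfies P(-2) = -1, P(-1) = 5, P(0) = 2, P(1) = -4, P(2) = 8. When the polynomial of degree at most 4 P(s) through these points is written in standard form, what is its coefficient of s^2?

L_0(s) = (s + 1)s(s - 1)(s - 2) / [24] = (1/24)s^4 - (1/12)s^3 - (1/24)s^2 + (1/12)s
L_1(s) = (s + 2)s(s - 1)(s - 2) / [-6] = -(1/6)s^4 + (1/6)s^3 + (2/3)s^2 - (2/3)s
L_2(s) = (s + 2)(s + 1)(s - 1)(s - 2) / [4] = (1/4)s^4 - (5/4)s^2 + 1
L_3(s) = (s + 2)(s + 1)s(s - 2) / [-6] = -(1/6)s^4 - (1/6)s^3 + (2/3)s^2 + (2/3)s
L_4(s) = (s + 2)(s + 1)s(s - 1) / [24] = (1/24)s^4 + (1/12)s^3 - (1/24)s^2 - (1/12)s
P(s) = (-1)·L_0 + 5·L_1 + 2·L_2 + (-4)·L_3 + 8·L_4
Only the coefficient of s^2 is needed; take it from each L_i and combine:
(-1)·(-1/24) + 5·(2/3) + 2·(-5/4) + (-4)·(2/3) + 8·(-1/24) = -17/8

-17/8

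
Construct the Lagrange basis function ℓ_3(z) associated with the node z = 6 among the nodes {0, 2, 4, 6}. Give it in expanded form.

ℓ_3(z) = (1/48)z^3 - (1/8)z^2 + (1/6)z

ℓ_3(z) = z(z - 2)(z - 4) / [(6)·(4)·(2)]
       = (z^3 - 6z^2 + 8z) / (48)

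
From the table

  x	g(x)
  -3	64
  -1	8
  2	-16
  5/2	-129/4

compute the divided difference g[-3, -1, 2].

g[-3,-1] = (8 - 64) / (-1 - (-3)) = -28
g[-1,2] = (-16 - 8) / (2 - (-1)) = -8
g[-3,-1,2] = (-8 - (-28)) / (2 - (-3)) = 4

4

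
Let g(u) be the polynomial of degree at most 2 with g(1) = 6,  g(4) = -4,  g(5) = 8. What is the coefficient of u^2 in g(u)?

L_0(u) = (u - 4)(u - 5) / [12] = (1/12)u^2 - (3/4)u + 5/3
L_1(u) = (u - 1)(u - 5) / [-3] = -(1/3)u^2 + 2u - 5/3
L_2(u) = (u - 1)(u - 4) / [4] = (1/4)u^2 - (5/4)u + 1
g(u) = 6·L_0 + (-4)·L_1 + 8·L_2
Only the coefficient of u^2 is needed; take it from each L_i and combine:
6·(1/12) + (-4)·(-1/3) + 8·(1/4) = 23/6

23/6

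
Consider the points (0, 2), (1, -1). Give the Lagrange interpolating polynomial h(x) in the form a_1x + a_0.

Build the Lagrange basis polynomials:
L_0(x) = (x - 1) / [-1] = -x + 1
L_1(x) = x / [1] = x
h(x) = 2·L_0 + (-1)·L_1
  2·L_0(x) = -2x + 2
  (-1)·L_1(x) = -x
Adding term by term: -3x + 2

h(x) = -3x + 2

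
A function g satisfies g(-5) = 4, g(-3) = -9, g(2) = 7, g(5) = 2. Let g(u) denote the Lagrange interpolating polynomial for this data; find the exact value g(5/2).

7435/896

Evaluate each Lagrange basis at u = 5/2:
L_0(5/2) = (11/2)·(1/2)·(-5/2)/[(-2)·(-7)·(-10)] = 11/224
L_1(5/2) = (15/2)·(1/2)·(-5/2)/[(2)·(-5)·(-8)] = -15/128
L_2(5/2) = (15/2)·(11/2)·(-5/2)/[(7)·(5)·(-3)] = 55/56
L_3(5/2) = (15/2)·(11/2)·(1/2)/[(10)·(8)·(3)] = 11/128
Sum: 4·(11/224) + (-9)·(-15/128) + 7·(55/56) + 2·(11/128) = 7435/896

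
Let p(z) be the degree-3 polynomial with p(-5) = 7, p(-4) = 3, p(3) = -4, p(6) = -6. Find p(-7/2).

L_0(-7/2) = (1/2)·(-13/2)·(-19/2)/[(-1)·(-8)·(-11)] = -247/704
L_1(-7/2) = (3/2)·(-13/2)·(-19/2)/[(1)·(-7)·(-10)] = 741/560
L_2(-7/2) = (3/2)·(1/2)·(-19/2)/[(8)·(7)·(-3)] = 19/448
L_3(-7/2) = (3/2)·(1/2)·(-13/2)/[(11)·(10)·(3)] = -13/880
Sum: 7·(-247/704) + 3·(741/560) + (-4)·(19/448) + (-6)·(-13/880) = 5043/3520

5043/3520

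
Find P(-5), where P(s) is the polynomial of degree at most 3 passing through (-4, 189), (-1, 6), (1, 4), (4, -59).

Evaluate each Lagrange basis at s = -5:
L_0(-5) = (-4)·(-6)·(-9)/[(-3)·(-5)·(-8)] = 9/5
L_1(-5) = (-1)·(-6)·(-9)/[(3)·(-2)·(-5)] = -9/5
L_2(-5) = (-1)·(-4)·(-9)/[(5)·(2)·(-3)] = 6/5
L_3(-5) = (-1)·(-4)·(-6)/[(8)·(5)·(3)] = -1/5
Sum: 189·(9/5) + 6·(-9/5) + 4·(6/5) + (-59)·(-1/5) = 346

346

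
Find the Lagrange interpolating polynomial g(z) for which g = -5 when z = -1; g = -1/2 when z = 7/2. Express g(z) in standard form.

g(z) = z - 4

L_0(z) = (z - 7/2) / [-9/2] = -(2/9)z + 7/9
L_1(z) = (z + 1) / [9/2] = (2/9)z + 2/9
g(z) = (-5)·L_0 + (-1/2)·L_1
  (-5)·L_0(z) = (10/9)z - 35/9
  (-1/2)·L_1(z) = -(1/9)z - 1/9
Adding term by term: z - 4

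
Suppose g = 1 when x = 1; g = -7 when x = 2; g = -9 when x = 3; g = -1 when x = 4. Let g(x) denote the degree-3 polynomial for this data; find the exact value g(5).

Evaluate each Lagrange basis at x = 5:
L_0(5) = (3)·(2)·(1)/[(-1)·(-2)·(-3)] = -1
L_1(5) = (4)·(2)·(1)/[(1)·(-1)·(-2)] = 4
L_2(5) = (4)·(3)·(1)/[(2)·(1)·(-1)] = -6
L_3(5) = (4)·(3)·(2)/[(3)·(2)·(1)] = 4
Sum: 1·(-1) + (-7)·(4) + (-9)·(-6) + (-1)·(4) = 21

21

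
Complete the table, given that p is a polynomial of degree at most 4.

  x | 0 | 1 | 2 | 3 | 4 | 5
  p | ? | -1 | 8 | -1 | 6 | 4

The 5 known values determine p uniquely (degree ≤ 4).
Evaluate each Lagrange basis at x = 0:
L_0(0) = (-2)·(-3)·(-4)·(-5)/[(-1)·(-2)·(-3)·(-4)] = 5
L_1(0) = (-1)·(-3)·(-4)·(-5)/[(1)·(-1)·(-2)·(-3)] = -10
L_2(0) = (-1)·(-2)·(-4)·(-5)/[(2)·(1)·(-1)·(-2)] = 10
L_3(0) = (-1)·(-2)·(-3)·(-5)/[(3)·(2)·(1)·(-1)] = -5
L_4(0) = (-1)·(-2)·(-3)·(-4)/[(4)·(3)·(2)·(1)] = 1
Sum: (-1)·(5) + 8·(-10) + (-1)·(10) + 6·(-5) + 4·(1) = -121

-121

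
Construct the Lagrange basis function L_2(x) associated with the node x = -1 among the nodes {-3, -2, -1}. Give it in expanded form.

L_2(x) = (1/2)x^2 + (5/2)x + 3

L_2(x) = (x + 3)(x + 2) / [(2)·(1)]
       = (x^2 + 5x + 6) / (2)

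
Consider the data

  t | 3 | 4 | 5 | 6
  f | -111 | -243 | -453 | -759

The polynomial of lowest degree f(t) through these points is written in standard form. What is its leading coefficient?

The leading coefficient equals the top divided difference f[3,4,5,6].
f[3,4] = (-243 - (-111)) / (4 - 3) = -132
f[4,5] = (-453 - (-243)) / (5 - 4) = -210
f[5,6] = (-759 - (-453)) / (6 - 5) = -306
f[3,4,5] = (-210 - (-132)) / (5 - 3) = -39
f[4,5,6] = (-306 - (-210)) / (6 - 4) = -48
f[3,4,5,6] = (-48 - (-39)) / (6 - 3) = -3

-3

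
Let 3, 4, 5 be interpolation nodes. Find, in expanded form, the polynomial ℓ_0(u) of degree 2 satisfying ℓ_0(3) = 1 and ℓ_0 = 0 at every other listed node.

ℓ_0(u) = (1/2)u^2 - (9/2)u + 10

ℓ_0(u) = (u - 4)(u - 5) / [(-1)·(-2)]
       = (u^2 - 9u + 20) / (2)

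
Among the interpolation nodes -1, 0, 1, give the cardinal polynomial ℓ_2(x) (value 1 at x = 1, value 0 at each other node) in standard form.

ℓ_2(x) = (x + 1)x / [(2)·(1)]
       = (x^2 + x) / (2)

ℓ_2(x) = (1/2)x^2 + (1/2)x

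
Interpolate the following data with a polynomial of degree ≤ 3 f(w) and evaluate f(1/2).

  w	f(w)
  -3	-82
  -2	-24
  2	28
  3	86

L_0(1/2) = (5/2)·(-3/2)·(-5/2)/[(-1)·(-5)·(-6)] = -5/16
L_1(1/2) = (7/2)·(-3/2)·(-5/2)/[(1)·(-4)·(-5)] = 21/32
L_2(1/2) = (7/2)·(5/2)·(-5/2)/[(5)·(4)·(-1)] = 35/32
L_3(1/2) = (7/2)·(5/2)·(-3/2)/[(6)·(5)·(1)] = -7/16
Sum: (-82)·(-5/16) + (-24)·(21/32) + 28·(35/32) + 86·(-7/16) = 23/8

23/8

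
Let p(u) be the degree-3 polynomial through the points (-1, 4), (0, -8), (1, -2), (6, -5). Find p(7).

-364/5

Evaluate each Lagrange basis at u = 7:
L_0(7) = (7)·(6)·(1)/[(-1)·(-2)·(-7)] = -3
L_1(7) = (8)·(6)·(1)/[(1)·(-1)·(-6)] = 8
L_2(7) = (8)·(7)·(1)/[(2)·(1)·(-5)] = -28/5
L_3(7) = (8)·(7)·(6)/[(7)·(6)·(5)] = 8/5
Sum: 4·(-3) + (-8)·(8) + (-2)·(-28/5) + (-5)·(8/5) = -364/5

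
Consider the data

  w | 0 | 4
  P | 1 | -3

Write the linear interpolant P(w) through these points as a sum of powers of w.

P(w) = -w + 1

L_0(w) = (w - 4) / [-4] = -(1/4)w + 1
L_1(w) = w / [4] = (1/4)w
P(w) = 1·L_0 + (-3)·L_1
  1·L_0(w) = -(1/4)w + 1
  (-3)·L_1(w) = -(3/4)w
Adding term by term: -w + 1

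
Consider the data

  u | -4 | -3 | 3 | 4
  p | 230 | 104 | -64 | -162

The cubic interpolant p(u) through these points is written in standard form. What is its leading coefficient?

-3

Build the Lagrange basis polynomials:
L_0(u) = (u + 3)(u - 3)(u - 4) / [-56] = -(1/56)u^3 + (1/14)u^2 + (9/56)u - 9/14
L_1(u) = (u + 4)(u - 3)(u - 4) / [42] = (1/42)u^3 - (1/14)u^2 - (8/21)u + 8/7
L_2(u) = (u + 4)(u + 3)(u - 4) / [-42] = -(1/42)u^3 - (1/14)u^2 + (8/21)u + 8/7
L_3(u) = (u + 4)(u + 3)(u - 3) / [56] = (1/56)u^3 + (1/14)u^2 - (9/56)u - 9/14
p(u) = 230·L_0 + 104·L_1 + (-64)·L_2 + (-162)·L_3
Only the coefficient of u^3 is needed; take it from each L_i and combine:
230·(-1/56) + 104·(1/42) + (-64)·(-1/42) + (-162)·(1/56) = -3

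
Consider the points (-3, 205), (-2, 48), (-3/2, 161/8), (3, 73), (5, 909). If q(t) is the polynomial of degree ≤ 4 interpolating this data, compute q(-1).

9

Using Newton's divided-difference form:
q[-3,-2] = (48 - 205) / (-2 - (-3)) = -157
q[-2,-3/2] = (161/8 - 48) / (-3/2 - (-2)) = -223/4
q[-3/2,3] = (73 - 161/8) / (3 - (-3/2)) = 47/4
q[3,5] = (909 - 73) / (5 - 3) = 418
q[-3,-2,-3/2] = (-223/4 - (-157)) / (-3/2 - (-3)) = 135/2
q[-2,-3/2,3] = (47/4 - (-223/4)) / (3 - (-2)) = 27/2
q[-3/2,3,5] = (418 - 47/4) / (5 - (-3/2)) = 125/2
q[-3,-2,-3/2,3] = (27/2 - 135/2) / (3 - (-3)) = -9
q[-2,-3/2,3,5] = (125/2 - 27/2) / (5 - (-2)) = 7
q[-3,-2,-3/2,3,5] = (7 - (-9)) / (5 - (-3)) = 2
q(-1) = 205 + (-157)·(2) + (135/2)·(2)·(1) + (-9)·(2)·(1)·(1/2) + 2·(2)·(1)·(1/2)·(-4) = 9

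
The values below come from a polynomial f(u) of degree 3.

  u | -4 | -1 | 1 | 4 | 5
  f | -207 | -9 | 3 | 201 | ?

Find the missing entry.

387

The 4 known values determine f uniquely (degree ≤ 3).
Evaluate each Lagrange basis at u = 5:
L_0(5) = (6)·(4)·(1)/[(-3)·(-5)·(-8)] = -1/5
L_1(5) = (9)·(4)·(1)/[(3)·(-2)·(-5)] = 6/5
L_2(5) = (9)·(6)·(1)/[(5)·(2)·(-3)] = -9/5
L_3(5) = (9)·(6)·(4)/[(8)·(5)·(3)] = 9/5
Sum: (-207)·(-1/5) + (-9)·(6/5) + 3·(-9/5) + 201·(9/5) = 387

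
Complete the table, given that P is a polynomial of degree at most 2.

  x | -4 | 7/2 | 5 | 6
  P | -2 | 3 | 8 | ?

The 3 known values determine P uniquely (degree ≤ 2).
Evaluate each Lagrange basis at x = 6:
L_0(6) = (5/2)·(1)/[(-15/2)·(-9)] = 1/27
L_1(6) = (10)·(1)/[(15/2)·(-3/2)] = -8/9
L_2(6) = (10)·(5/2)/[(9)·(3/2)] = 50/27
Sum: (-2)·(1/27) + 3·(-8/9) + 8·(50/27) = 326/27

326/27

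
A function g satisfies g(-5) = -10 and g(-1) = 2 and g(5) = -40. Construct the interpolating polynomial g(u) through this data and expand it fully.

Build the Lagrange basis polynomials:
L_0(u) = (u + 1)(u - 5) / [40] = (1/40)u^2 - (1/10)u - 1/8
L_1(u) = (u + 5)(u - 5) / [-24] = -(1/24)u^2 + 25/24
L_2(u) = (u + 5)(u + 1) / [60] = (1/60)u^2 + (1/10)u + 1/12
g(u) = (-10)·L_0 + 2·L_1 + (-40)·L_2
  (-10)·L_0(u) = -(1/4)u^2 + u + 5/4
  2·L_1(u) = -(1/12)u^2 + 25/12
  (-40)·L_2(u) = -(2/3)u^2 - 4u - 10/3
Adding term by term: -u^2 - 3u

g(u) = -u^2 - 3u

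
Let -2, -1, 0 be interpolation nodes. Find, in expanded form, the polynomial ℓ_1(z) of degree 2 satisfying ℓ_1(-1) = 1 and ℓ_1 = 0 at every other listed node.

ℓ_1(z) = (z + 2)z / [(1)·(-1)]
       = (z^2 + 2z) / (-1)

ℓ_1(z) = -z^2 - 2z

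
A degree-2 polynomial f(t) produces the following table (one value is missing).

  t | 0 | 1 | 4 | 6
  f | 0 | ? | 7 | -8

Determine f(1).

51/8

The 3 known values determine f uniquely (degree ≤ 2).
Evaluate each Lagrange basis at t = 1:
L_0(1) = (-3)·(-5)/[(-4)·(-6)] = 5/8
L_1(1) = (1)·(-5)/[(4)·(-2)] = 5/8
L_2(1) = (1)·(-3)/[(6)·(2)] = -1/4
Sum: 0 + 7·(5/8) + (-8)·(-1/4) = 51/8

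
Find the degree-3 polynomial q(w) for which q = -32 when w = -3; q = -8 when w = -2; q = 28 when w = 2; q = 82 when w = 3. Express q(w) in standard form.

Build the Lagrange basis polynomials:
L_0(w) = (w + 2)(w - 2)(w - 3) / [-30] = -(1/30)w^3 + (1/10)w^2 + (2/15)w - 2/5
L_1(w) = (w + 3)(w - 2)(w - 3) / [20] = (1/20)w^3 - (1/10)w^2 - (9/20)w + 9/10
L_2(w) = (w + 3)(w + 2)(w - 3) / [-20] = -(1/20)w^3 - (1/10)w^2 + (9/20)w + 9/10
L_3(w) = (w + 3)(w + 2)(w - 2) / [30] = (1/30)w^3 + (1/10)w^2 - (2/15)w - 2/5
q(w) = (-32)·L_0 + (-8)·L_1 + 28·L_2 + 82·L_3
  (-32)·L_0(w) = (16/15)w^3 - (16/5)w^2 - (64/15)w + 64/5
  (-8)·L_1(w) = -(2/5)w^3 + (4/5)w^2 + (18/5)w - 36/5
  28·L_2(w) = -(7/5)w^3 - (14/5)w^2 + (63/5)w + 126/5
  82·L_3(w) = (41/15)w^3 + (41/5)w^2 - (164/15)w - 164/5
Adding term by term: 2w^3 + 3w^2 + w - 2

q(w) = 2w^3 + 3w^2 + w - 2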